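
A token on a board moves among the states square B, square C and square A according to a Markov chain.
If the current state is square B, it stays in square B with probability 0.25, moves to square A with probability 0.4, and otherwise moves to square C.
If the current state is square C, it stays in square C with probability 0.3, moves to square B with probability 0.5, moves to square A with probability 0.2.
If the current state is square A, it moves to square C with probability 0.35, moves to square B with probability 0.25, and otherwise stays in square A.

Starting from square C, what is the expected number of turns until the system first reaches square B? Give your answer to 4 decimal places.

Let t(s) be the expected number of turns to first reach square B from state s, with t(square B) = 0. Conditioning on the first turn:
t(square C) = 1 + 0.3·t(square C) + 0.2·t(square A)
t(square A) = 1 + 0.35·t(square C) + 0.4·t(square A)
Solving: t(square C) = 2.2857, t(square A) = 3.0000.
Expected turns from square C to square B: 2.2857.

2.2857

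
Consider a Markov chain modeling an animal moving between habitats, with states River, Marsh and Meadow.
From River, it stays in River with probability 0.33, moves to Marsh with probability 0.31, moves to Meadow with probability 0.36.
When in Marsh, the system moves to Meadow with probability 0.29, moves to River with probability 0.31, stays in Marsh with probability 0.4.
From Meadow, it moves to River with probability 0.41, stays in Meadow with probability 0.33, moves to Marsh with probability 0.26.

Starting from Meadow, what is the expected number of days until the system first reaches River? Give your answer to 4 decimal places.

2.6332

Let t(s) be the expected number of days to first reach River from state s, with t(River) = 0. Conditioning on the first day:
t(Marsh) = 1 + 0.4·t(Marsh) + 0.29·t(Meadow)
t(Meadow) = 1 + 0.26·t(Marsh) + 0.33·t(Meadow)
Solving: t(Marsh) = 2.9394, t(Meadow) = 2.6332.
Expected days from Meadow to River: 2.6332.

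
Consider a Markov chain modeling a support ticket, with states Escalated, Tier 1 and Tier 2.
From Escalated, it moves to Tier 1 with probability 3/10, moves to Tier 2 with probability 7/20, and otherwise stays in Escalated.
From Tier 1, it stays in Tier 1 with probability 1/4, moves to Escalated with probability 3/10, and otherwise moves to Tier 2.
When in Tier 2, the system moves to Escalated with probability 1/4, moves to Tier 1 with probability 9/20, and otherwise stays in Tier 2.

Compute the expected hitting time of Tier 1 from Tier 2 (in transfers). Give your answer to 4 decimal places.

2.4490

Let t(s) be the expected number of transfers to first reach Tier 1 from state s, with t(Tier 1) = 0. Conditioning on the first transfer:
t(Escalated) = 1 + 0.35·t(Escalated) + 0.35·t(Tier 2)
t(Tier 2) = 1 + 0.25·t(Escalated) + 0.3·t(Tier 2)
Solving: t(Escalated) = 2.8571, t(Tier 2) = 2.4490.
Expected transfers from Tier 2 to Tier 1: 2.4490.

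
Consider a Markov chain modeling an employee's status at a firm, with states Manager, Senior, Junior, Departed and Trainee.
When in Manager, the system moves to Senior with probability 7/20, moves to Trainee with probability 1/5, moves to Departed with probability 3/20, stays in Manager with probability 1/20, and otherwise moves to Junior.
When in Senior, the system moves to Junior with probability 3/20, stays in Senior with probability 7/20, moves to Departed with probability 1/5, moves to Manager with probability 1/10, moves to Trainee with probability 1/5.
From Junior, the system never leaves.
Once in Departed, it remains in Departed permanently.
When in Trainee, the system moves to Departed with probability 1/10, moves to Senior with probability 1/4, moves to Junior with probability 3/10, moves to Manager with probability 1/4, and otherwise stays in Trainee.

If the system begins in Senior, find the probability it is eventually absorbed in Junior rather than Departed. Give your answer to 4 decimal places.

0.5187

Let h(s) be the probability of absorption at Junior starting from transient state s. Then h(Junior) = 1 and h(Departed) = 0. By first-step analysis:
h(Manager) = 0.05·h(Manager) + 0.35·h(Senior) + 0.25·1 + 0.15·0 + 0.2·h(Trainee)
h(Senior) = 0.1·h(Manager) + 0.35·h(Senior) + 0.15·1 + 0.2·0 + 0.2·h(Trainee)
h(Trainee) = 0.25·h(Manager) + 0.25·h(Senior) + 0.3·1 + 0.1·0 + 0.1·h(Trainee)
Solving: h(Manager) = 0.5892, h(Senior) = 0.5187, h(Trainee) = 0.6411.
Starting from Senior, the probability is 0.5187.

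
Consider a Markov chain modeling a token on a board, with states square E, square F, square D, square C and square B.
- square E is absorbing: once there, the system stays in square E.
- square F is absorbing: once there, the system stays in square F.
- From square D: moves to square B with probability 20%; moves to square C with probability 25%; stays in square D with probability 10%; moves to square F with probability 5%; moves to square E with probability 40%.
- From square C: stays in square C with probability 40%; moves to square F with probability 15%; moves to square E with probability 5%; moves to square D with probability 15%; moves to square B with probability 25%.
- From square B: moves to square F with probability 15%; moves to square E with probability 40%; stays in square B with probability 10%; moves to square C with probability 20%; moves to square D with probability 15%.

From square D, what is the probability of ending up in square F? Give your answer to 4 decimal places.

0.2451

Let h(s) be the probability of absorption at square F starting from transient state s. Then h(square F) = 1 and h(square E) = 0. By first-step analysis:
h(square D) = 0.4·0 + 0.05·1 + 0.1·h(square D) + 0.25·h(square C) + 0.2·h(square B)
h(square C) = 0.05·0 + 0.15·1 + 0.15·h(square D) + 0.4·h(square C) + 0.25·h(square B)
h(square B) = 0.4·0 + 0.15·1 + 0.15·h(square D) + 0.2·h(square C) + 0.1·h(square B)
Solving: h(square D) = 0.2451, h(square C) = 0.4383, h(square B) = 0.3049.
Starting from square D, the probability is 0.2451.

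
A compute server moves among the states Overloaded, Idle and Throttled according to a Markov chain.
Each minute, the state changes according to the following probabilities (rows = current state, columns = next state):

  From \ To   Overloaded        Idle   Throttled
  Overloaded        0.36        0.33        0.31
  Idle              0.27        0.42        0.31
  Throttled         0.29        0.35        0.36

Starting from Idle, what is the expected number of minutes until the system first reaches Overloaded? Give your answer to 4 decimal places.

Let t(s) be the expected number of minutes to first reach Overloaded from state s, with t(Overloaded) = 0. Conditioning on the first minute:
t(Idle) = 1 + 0.42·t(Idle) + 0.31·t(Throttled)
t(Throttled) = 1 + 0.35·t(Idle) + 0.36·t(Throttled)
Solving: t(Idle) = 3.6163, t(Throttled) = 3.5402.
Expected minutes from Idle to Overloaded: 3.6163.

3.6163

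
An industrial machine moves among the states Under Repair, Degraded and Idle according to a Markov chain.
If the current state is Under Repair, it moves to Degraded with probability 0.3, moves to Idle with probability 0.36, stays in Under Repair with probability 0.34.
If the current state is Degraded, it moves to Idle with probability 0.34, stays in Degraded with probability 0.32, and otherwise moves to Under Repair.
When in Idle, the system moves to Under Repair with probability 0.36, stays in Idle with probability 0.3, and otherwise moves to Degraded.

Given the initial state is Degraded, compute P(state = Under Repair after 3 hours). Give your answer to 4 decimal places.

0.3467

Propagate the distribution vector 3 hours from Degraded.
After 0 hours: (0.0000, 1.0000, 0.0000)
After 1 hour: (0.3400, 0.3200, 0.3400)
After 2 hours: (0.3468, 0.3200, 0.3332)
After 3 hours: (0.3467, 0.3197, 0.3336)
P(in Under Repair after 3 hours) = 0.3467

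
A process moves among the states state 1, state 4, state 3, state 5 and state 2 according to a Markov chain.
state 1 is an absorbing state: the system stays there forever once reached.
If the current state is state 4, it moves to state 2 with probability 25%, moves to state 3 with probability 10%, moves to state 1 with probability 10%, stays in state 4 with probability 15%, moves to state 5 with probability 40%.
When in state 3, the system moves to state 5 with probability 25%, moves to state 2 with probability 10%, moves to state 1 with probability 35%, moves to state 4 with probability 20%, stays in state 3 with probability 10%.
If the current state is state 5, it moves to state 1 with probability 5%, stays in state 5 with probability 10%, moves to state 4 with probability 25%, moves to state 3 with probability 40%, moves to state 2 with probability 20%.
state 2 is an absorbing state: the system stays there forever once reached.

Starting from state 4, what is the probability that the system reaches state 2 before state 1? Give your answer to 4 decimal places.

0.6113

Let h(s) be the probability of absorption at state 2 starting from transient state s. Then h(state 2) = 1 and h(state 1) = 0. By first-step analysis:
h(state 4) = 0.1·0 + 0.15·h(state 4) + 0.1·h(state 3) + 0.4·h(state 5) + 0.25·1
h(state 3) = 0.35·0 + 0.2·h(state 4) + 0.1·h(state 3) + 0.25·h(state 5) + 0.1·1
h(state 5) = 0.05·0 + 0.25·h(state 4) + 0.4·h(state 3) + 0.1·h(state 5) + 0.2·1
Solving: h(state 4) = 0.6113, h(state 3) = 0.4060, h(state 5) = 0.5724.
Starting from state 4, the probability is 0.6113.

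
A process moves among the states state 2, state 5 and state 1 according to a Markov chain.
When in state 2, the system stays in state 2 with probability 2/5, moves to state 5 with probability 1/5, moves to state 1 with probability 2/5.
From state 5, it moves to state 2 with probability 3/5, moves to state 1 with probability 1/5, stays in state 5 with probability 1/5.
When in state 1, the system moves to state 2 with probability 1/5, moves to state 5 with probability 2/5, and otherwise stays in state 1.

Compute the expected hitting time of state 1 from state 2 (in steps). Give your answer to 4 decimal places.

2.7778

Let t(s) be the expected number of steps to first reach state 1 from state s, with t(state 1) = 0. Conditioning on the first step:
t(state 2) = 1 + 0.4·t(state 2) + 0.2·t(state 5)
t(state 5) = 1 + 0.6·t(state 2) + 0.2·t(state 5)
Solving: t(state 2) = 2.7778, t(state 5) = 3.3333.
Expected steps from state 2 to state 1: 2.7778.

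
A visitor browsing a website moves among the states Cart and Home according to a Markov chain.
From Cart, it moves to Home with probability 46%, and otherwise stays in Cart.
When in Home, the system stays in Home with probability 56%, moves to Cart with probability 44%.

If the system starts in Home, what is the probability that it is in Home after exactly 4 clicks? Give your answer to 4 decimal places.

0.5112

Propagate the distribution vector 4 clicks from Home.
After 0 clicks: (0.0000, 1.0000)
After 1 click: (0.4400, 0.5600)
After 2 clicks: (0.4840, 0.5160)
After 3 clicks: (0.4884, 0.5116)
After 4 clicks: (0.4888, 0.5112)
P(in Home after 4 clicks) = 0.5112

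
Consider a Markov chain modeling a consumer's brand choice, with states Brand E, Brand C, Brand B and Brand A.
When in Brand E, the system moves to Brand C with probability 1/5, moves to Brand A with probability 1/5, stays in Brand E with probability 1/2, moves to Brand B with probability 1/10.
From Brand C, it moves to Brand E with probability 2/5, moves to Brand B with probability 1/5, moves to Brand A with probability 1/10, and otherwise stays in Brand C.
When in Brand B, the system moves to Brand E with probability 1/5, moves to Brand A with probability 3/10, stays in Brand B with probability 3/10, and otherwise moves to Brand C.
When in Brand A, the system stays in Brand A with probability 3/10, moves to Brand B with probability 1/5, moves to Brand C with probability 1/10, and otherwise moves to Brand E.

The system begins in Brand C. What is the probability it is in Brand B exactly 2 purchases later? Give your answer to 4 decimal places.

Propagate the distribution vector 2 purchases from Brand C.
After 0 purchases: (0.0000, 1.0000, 0.0000, 0.0000)
After 1 purchase: (0.4000, 0.3000, 0.2000, 0.1000)
After 2 purchases: (0.4000, 0.2200, 0.1800, 0.2000)
P(in Brand B after 2 purchases) = 0.1800

0.1800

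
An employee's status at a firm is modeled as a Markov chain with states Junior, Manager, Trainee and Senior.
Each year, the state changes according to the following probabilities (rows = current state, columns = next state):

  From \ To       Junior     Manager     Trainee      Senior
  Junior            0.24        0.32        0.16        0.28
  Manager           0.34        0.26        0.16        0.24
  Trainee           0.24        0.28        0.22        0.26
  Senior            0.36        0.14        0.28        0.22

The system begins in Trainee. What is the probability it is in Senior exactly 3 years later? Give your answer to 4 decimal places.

0.2511

Propagate the distribution vector 3 years from Trainee.
After 0 years: (0.0000, 0.0000, 1.0000, 0.0000)
After 1 year: (0.2400, 0.2800, 0.2200, 0.2600)
After 2 years: (0.2992, 0.2476, 0.2044, 0.2488)
After 3 years: (0.2946, 0.2522, 0.2021, 0.2511)
P(in Senior after 3 years) = 0.2511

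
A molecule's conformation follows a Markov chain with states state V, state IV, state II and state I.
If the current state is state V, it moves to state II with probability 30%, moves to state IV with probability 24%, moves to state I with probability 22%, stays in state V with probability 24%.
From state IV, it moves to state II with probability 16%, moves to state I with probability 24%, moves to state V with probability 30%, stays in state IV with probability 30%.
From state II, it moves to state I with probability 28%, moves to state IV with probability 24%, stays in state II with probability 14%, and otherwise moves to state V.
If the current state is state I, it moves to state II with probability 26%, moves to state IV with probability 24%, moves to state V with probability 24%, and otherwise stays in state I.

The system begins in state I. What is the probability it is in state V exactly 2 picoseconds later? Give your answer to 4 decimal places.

Propagate the distribution vector 2 picoseconds from state I.
After 0 picoseconds: (0.0000, 0.0000, 0.0000, 1.0000)
After 1 picosecond: (0.2400, 0.2400, 0.2600, 0.2600)
After 2 picoseconds: (0.2804, 0.2544, 0.2144, 0.2508)
P(in state V after 2 picoseconds) = 0.2804

0.2804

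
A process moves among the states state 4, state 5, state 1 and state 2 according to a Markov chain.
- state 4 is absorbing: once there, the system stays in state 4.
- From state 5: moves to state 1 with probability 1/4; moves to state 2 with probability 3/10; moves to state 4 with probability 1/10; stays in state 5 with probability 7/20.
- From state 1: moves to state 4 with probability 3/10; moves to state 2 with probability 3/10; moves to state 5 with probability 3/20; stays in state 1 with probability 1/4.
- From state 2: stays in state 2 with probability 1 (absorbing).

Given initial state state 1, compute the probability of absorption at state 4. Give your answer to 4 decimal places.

0.4667

Let h(s) be the probability of absorption at state 4 starting from transient state s. Then h(state 4) = 1 and h(state 2) = 0. By first-step analysis:
h(state 5) = 0.1·1 + 0.35·h(state 5) + 0.25·h(state 1) + 0.3·0
h(state 1) = 0.3·1 + 0.15·h(state 5) + 0.25·h(state 1) + 0.3·0
Solving: h(state 5) = 0.3333, h(state 1) = 0.4667.
Starting from state 1, the probability is 0.4667.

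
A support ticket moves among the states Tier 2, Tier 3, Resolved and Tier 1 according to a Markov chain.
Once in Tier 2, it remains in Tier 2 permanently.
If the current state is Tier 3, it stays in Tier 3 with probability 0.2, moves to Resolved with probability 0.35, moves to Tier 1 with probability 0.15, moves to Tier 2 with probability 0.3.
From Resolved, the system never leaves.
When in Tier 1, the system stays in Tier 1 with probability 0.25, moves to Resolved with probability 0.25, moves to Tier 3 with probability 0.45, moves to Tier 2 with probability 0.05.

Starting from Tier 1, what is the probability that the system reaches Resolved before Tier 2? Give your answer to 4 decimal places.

Let h(s) be the probability of absorption at Resolved starting from transient state s. Then h(Resolved) = 1 and h(Tier 2) = 0. By first-step analysis:
h(Tier 3) = 0.3·0 + 0.2·h(Tier 3) + 0.35·1 + 0.15·h(Tier 1)
h(Tier 1) = 0.05·0 + 0.45·h(Tier 3) + 0.25·1 + 0.25·h(Tier 1)
Solving: h(Tier 3) = 0.5634, h(Tier 1) = 0.6714.
Starting from Tier 1, the probability is 0.6714.

0.6714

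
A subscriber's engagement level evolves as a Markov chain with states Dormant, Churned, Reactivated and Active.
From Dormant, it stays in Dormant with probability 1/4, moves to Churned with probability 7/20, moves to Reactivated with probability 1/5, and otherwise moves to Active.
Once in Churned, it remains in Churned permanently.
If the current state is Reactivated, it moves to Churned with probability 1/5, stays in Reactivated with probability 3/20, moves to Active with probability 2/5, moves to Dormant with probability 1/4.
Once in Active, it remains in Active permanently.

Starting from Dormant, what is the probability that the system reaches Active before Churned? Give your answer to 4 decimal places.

0.4255

Let h(s) be the probability of absorption at Active starting from transient state s. Then h(Active) = 1 and h(Churned) = 0. By first-step analysis:
h(Dormant) = 0.25·h(Dormant) + 0.35·0 + 0.2·h(Reactivated) + 0.2·1
h(Reactivated) = 0.25·h(Dormant) + 0.2·0 + 0.15·h(Reactivated) + 0.4·1
Solving: h(Dormant) = 0.4255, h(Reactivated) = 0.5957.
Starting from Dormant, the probability is 0.4255.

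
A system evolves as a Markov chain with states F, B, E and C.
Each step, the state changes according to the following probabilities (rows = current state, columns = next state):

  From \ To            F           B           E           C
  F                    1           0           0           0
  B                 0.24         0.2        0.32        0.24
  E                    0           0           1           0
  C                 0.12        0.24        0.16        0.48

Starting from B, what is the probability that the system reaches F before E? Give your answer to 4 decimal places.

0.4286

Let h(s) be the probability of absorption at F starting from transient state s. Then h(F) = 1 and h(E) = 0. By first-step analysis:
h(B) = 0.24·1 + 0.2·h(B) + 0.32·0 + 0.24·h(C)
h(C) = 0.12·1 + 0.24·h(B) + 0.16·0 + 0.48·h(C)
Solving: h(B) = 0.4286, h(C) = 0.4286.
Starting from B, the probability is 0.4286.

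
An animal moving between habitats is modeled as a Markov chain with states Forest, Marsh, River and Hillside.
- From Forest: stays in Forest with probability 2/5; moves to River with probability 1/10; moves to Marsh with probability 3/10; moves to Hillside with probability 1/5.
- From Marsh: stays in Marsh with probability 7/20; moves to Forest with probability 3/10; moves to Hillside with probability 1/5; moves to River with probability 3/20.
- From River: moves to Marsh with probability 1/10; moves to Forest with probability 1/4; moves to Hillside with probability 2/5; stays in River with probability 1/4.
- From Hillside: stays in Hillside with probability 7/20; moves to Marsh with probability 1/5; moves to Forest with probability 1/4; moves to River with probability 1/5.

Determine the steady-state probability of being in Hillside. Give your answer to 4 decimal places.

Let the stationary distribution be π with π = πP and π_1 + π_2 + π_3 + π_4 = 1.
π_1 = 0.4·π_1 + 0.3·π_2 + 0.25·π_3 + 0.25·π_4
π_2 = 0.3·π_1 + 0.35·π_2 + 0.1·π_3 + 0.2·π_4
π_3 = 0.1·π_1 + 0.15·π_2 + 0.25·π_3 + 0.2·π_4
Solving with the normalization constraint gives π = (0.3090, 0.2523, 0.1647, 0.2741).
So the stationary probability of Hillside is 0.2741.

0.2741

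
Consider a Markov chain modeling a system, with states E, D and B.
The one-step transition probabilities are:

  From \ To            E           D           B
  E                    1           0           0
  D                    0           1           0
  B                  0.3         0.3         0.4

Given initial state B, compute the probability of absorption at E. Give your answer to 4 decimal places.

Let h(s) be the probability of absorption at E starting from transient state s. Then h(E) = 1 and h(D) = 0. By first-step analysis:
h(B) = 0.3·1 + 0.3·0 + 0.4·h(B)
Solving: h(B) = 0.5000.
Starting from B, the probability is 0.5000.

0.5000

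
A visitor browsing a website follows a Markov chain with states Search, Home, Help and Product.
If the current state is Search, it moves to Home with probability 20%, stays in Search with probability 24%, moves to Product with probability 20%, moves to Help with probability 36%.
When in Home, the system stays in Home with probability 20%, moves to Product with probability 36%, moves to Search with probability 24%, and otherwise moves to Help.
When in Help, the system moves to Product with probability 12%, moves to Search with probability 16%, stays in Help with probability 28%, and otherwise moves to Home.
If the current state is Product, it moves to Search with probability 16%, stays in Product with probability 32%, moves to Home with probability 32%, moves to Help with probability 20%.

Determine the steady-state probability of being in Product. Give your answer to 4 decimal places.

0.2573

Let the stationary distribution be π with π = πP and π_1 + π_2 + π_3 + π_4 = 1.
π_1 = 0.24·π_1 + 0.24·π_2 + 0.16·π_3 + 0.16·π_4
π_2 = 0.2·π_1 + 0.2·π_2 + 0.44·π_3 + 0.32·π_4
π_3 = 0.36·π_1 + 0.2·π_2 + 0.28·π_3 + 0.2·π_4
Solving with the normalization constraint gives π = (0.1992, 0.2914, 0.2520, 0.2573).
So the stationary probability of Product is 0.2573.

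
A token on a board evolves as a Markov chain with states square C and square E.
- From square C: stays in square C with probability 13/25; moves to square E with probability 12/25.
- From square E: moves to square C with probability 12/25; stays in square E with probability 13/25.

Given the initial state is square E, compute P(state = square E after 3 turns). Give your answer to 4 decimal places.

0.5000

Propagate the distribution vector 3 turns from square E.
After 0 turns: (0.0000, 1.0000)
After 1 turn: (0.4800, 0.5200)
After 2 turns: (0.4992, 0.5008)
After 3 turns: (0.5000, 0.5000)
P(in square E after 3 turns) = 0.5000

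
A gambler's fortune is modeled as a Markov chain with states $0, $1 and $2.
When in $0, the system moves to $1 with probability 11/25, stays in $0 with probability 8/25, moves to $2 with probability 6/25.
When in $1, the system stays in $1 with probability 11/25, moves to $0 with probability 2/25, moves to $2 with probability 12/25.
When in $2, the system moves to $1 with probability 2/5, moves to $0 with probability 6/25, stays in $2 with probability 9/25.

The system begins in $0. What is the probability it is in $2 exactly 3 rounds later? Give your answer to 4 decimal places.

0.3882

Propagate the distribution vector 3 rounds from $0.
After 0 rounds: (1.0000, 0.0000, 0.0000)
After 1 round: (0.3200, 0.4400, 0.2400)
After 2 rounds: (0.1952, 0.4304, 0.3744)
After 3 rounds: (0.1868, 0.4250, 0.3882)
P(in $2 after 3 rounds) = 0.3882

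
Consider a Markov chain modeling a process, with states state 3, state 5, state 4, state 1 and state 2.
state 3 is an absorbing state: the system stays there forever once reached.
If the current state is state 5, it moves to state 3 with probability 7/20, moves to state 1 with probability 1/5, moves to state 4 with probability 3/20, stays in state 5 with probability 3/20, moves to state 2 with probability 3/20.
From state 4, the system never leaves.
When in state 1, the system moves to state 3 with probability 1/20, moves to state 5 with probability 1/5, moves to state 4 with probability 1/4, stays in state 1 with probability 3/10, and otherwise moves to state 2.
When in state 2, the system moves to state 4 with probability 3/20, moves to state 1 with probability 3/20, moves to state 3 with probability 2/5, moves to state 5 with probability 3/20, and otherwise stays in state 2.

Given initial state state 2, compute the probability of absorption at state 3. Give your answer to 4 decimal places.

0.6598

Let h(s) be the probability of absorption at state 3 starting from transient state s. Then h(state 3) = 1 and h(state 4) = 0. By first-step analysis:
h(state 5) = 0.35·1 + 0.15·h(state 5) + 0.15·0 + 0.2·h(state 1) + 0.15·h(state 2)
h(state 1) = 0.05·1 + 0.2·h(state 5) + 0.25·0 + 0.3·h(state 1) + 0.2·h(state 2)
h(state 2) = 0.4·1 + 0.15·h(state 5) + 0.15·0 + 0.15·h(state 1) + 0.15·h(state 2)
Solving: h(state 5) = 0.6318, h(state 1) = 0.4405, h(state 2) = 0.6598.
Starting from state 2, the probability is 0.6598.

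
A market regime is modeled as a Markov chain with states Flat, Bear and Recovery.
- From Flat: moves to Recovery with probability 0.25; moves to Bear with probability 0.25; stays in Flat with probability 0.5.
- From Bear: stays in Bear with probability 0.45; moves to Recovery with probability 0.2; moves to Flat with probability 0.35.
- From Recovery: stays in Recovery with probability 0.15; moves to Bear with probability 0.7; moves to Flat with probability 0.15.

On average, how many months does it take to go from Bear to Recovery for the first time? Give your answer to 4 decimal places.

4.5333

Let t(s) be the expected number of months to first reach Recovery from state s, with t(Recovery) = 0. Conditioning on the first month:
t(Flat) = 1 + 0.5·t(Flat) + 0.25·t(Bear)
t(Bear) = 1 + 0.35·t(Flat) + 0.45·t(Bear)
Solving: t(Flat) = 4.2667, t(Bear) = 4.5333.
Expected months from Bear to Recovery: 4.5333.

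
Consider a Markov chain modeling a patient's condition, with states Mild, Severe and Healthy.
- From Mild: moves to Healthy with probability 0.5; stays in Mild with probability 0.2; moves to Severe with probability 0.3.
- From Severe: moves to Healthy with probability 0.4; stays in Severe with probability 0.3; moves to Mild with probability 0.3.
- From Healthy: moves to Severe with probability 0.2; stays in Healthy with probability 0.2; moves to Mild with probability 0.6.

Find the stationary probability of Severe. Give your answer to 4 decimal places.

Let the stationary distribution be π with π = πP and π_1 + π_2 + π_3 = 1.
π_1 = 0.2·π_1 + 0.3·π_2 + 0.6·π_3
π_2 = 0.3·π_1 + 0.3·π_2 + 0.2·π_3
Solving with the normalization constraint gives π = (0.3721, 0.2636, 0.3643).
So the stationary probability of Severe is 0.2636.

0.2636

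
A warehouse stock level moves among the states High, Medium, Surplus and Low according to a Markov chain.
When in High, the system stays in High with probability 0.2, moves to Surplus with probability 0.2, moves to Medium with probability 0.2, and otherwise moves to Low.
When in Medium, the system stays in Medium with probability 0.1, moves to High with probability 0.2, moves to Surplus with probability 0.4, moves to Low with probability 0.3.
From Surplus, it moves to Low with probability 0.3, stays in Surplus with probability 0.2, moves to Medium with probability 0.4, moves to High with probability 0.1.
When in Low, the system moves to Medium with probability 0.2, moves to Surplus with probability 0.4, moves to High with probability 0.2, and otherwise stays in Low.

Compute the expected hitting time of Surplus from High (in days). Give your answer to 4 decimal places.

3.3333

Let t(s) be the expected number of days to first reach Surplus from state s, with t(Surplus) = 0. Conditioning on the first day:
t(High) = 1 + 0.2·t(High) + 0.2·t(Medium) + 0.4·t(Low)
t(Medium) = 1 + 0.2·t(High) + 0.1·t(Medium) + 0.3·t(Low)
t(Low) = 1 + 0.2·t(High) + 0.2·t(Medium) + 0.2·t(Low)
Solving: t(High) = 3.3333, t(Medium) = 2.7778, t(Low) = 2.7778.
Expected days from High to Surplus: 3.3333.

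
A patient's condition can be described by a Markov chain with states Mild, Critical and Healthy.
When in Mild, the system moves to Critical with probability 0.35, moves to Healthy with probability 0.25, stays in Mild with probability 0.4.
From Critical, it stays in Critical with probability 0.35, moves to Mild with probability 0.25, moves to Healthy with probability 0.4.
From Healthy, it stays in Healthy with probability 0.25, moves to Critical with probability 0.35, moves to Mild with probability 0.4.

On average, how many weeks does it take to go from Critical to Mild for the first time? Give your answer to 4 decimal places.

Let t(s) be the expected number of weeks to first reach Mild from state s, with t(Mild) = 0. Conditioning on the first week:
t(Critical) = 1 + 0.35·t(Critical) + 0.4·t(Healthy)
t(Healthy) = 1 + 0.35·t(Critical) + 0.25·t(Healthy)
Solving: t(Critical) = 3.3094, t(Healthy) = 2.8777.
Expected weeks from Critical to Mild: 3.3094.

3.3094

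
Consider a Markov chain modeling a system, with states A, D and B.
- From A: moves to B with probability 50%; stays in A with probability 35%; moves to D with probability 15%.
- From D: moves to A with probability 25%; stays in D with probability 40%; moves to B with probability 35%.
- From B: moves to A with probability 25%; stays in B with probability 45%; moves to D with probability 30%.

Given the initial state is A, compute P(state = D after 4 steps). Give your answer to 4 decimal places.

Propagate the distribution vector 4 steps from A.
After 0 steps: (1.0000, 0.0000, 0.0000)
After 1 step: (0.3500, 0.1500, 0.5000)
After 2 steps: (0.2850, 0.2625, 0.4525)
After 3 steps: (0.2785, 0.2835, 0.4380)
After 4 steps: (0.2779, 0.2866, 0.4356)
P(in D after 4 steps) = 0.2866

0.2866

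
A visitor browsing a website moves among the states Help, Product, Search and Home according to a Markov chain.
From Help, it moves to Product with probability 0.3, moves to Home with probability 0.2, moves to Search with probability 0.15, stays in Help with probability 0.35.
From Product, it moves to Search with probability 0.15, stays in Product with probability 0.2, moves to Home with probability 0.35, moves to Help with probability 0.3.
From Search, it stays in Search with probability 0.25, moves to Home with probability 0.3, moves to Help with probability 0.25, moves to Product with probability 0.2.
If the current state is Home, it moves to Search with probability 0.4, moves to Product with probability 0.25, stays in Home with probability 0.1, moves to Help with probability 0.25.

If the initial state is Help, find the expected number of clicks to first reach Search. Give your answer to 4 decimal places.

4.8920

Let t(s) be the expected number of clicks to first reach Search from state s, with t(Search) = 0. Conditioning on the first click:
t(Help) = 1 + 0.35·t(Help) + 0.3·t(Product) + 0.2·t(Home)
t(Product) = 1 + 0.3·t(Help) + 0.2·t(Product) + 0.35·t(Home)
t(Home) = 1 + 0.25·t(Help) + 0.25·t(Product) + 0.1·t(Home)
Solving: t(Help) = 4.8920, t(Product) = 4.7413, t(Home) = 3.7870.
Expected clicks from Help to Search: 4.8920.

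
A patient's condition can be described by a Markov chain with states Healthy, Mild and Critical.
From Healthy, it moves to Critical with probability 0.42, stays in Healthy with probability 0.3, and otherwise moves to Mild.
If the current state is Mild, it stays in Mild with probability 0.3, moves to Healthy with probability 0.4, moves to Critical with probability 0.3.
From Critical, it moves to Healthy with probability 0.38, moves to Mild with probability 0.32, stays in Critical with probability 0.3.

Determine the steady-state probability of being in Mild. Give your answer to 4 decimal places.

Let the stationary distribution be π with π = πP and π_1 + π_2 + π_3 = 1.
π_1 = 0.3·π_1 + 0.4·π_2 + 0.38·π_3
π_2 = 0.28·π_1 + 0.3·π_2 + 0.32·π_3
Solving with the normalization constraint gives π = (0.3574, 0.2997, 0.3429).
So the stationary probability of Mild is 0.2997.

0.2997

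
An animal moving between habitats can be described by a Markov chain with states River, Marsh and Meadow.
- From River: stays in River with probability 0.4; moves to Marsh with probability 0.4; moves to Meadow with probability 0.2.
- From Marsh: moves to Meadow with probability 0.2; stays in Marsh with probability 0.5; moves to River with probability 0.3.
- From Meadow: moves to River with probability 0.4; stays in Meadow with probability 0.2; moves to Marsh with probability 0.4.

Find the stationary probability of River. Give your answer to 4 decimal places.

0.3556

Let the stationary distribution be π with π = πP and π_1 + π_2 + π_3 = 1.
π_1 = 0.4·π_1 + 0.3·π_2 + 0.4·π_3
π_2 = 0.4·π_1 + 0.5·π_2 + 0.4·π_3
Solving with the normalization constraint gives π = (0.3556, 0.4444, 0.2000).
So the stationary probability of River is 0.3556.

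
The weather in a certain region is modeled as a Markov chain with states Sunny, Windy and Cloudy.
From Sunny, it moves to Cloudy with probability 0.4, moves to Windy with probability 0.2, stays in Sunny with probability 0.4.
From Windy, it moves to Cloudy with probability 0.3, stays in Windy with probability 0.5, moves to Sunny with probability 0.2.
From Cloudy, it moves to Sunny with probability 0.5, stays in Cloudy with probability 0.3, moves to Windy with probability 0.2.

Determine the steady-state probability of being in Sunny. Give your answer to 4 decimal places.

0.3766

Let the stationary distribution be π with π = πP and π_1 + π_2 + π_3 = 1.
π_1 = 0.4·π_1 + 0.2·π_2 + 0.5·π_3
π_2 = 0.2·π_1 + 0.5·π_2 + 0.2·π_3
Solving with the normalization constraint gives π = (0.3766, 0.2857, 0.3377).
So the stationary probability of Sunny is 0.3766.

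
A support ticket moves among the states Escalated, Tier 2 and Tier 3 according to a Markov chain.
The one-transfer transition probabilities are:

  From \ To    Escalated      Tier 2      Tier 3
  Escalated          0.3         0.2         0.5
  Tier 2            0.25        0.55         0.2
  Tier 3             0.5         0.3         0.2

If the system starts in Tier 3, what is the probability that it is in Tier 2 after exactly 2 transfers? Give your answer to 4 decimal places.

0.3250

Sum over the intermediate state after 1 transfer:
P = P(Tier 3→Escalated)·P(Escalated→Tier 2) + P(Tier 3→Tier 2)·P(Tier 2→Tier 2) + P(Tier 3→Tier 3)·P(Tier 3→Tier 2)
  = 0.5×0.2 + 0.3×0.55 + 0.2×0.3
  = 0.1000 + 0.1650 + 0.0600 = 0.3250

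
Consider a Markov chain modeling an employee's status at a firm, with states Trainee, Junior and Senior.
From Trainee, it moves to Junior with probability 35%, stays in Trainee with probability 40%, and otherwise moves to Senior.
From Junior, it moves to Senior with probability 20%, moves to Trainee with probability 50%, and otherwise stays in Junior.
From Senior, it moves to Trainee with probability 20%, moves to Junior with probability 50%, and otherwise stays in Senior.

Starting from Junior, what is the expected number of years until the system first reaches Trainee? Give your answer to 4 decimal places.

Let t(s) be the expected number of years to first reach Trainee from state s, with t(Trainee) = 0. Conditioning on the first year:
t(Junior) = 1 + 0.3·t(Junior) + 0.2·t(Senior)
t(Senior) = 1 + 0.5·t(Junior) + 0.3·t(Senior)
Solving: t(Junior) = 2.3077, t(Senior) = 3.0769.
Expected years from Junior to Trainee: 2.3077.

2.3077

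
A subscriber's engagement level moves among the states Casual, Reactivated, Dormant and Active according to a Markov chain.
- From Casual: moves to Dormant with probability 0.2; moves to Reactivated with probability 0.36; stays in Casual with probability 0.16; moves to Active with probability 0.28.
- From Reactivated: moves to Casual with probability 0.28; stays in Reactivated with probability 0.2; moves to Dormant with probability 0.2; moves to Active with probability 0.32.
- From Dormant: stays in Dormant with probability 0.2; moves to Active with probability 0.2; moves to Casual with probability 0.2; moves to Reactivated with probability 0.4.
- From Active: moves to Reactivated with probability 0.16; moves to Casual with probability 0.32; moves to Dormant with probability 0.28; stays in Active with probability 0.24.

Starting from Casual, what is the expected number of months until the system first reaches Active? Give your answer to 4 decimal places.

3.6142

Let t(s) be the expected number of months to first reach Active from state s, with t(Active) = 0. Conditioning on the first month:
t(Casual) = 1 + 0.16·t(Casual) + 0.36·t(Reactivated) + 0.2·t(Dormant)
t(Reactivated) = 1 + 0.28·t(Casual) + 0.2·t(Reactivated) + 0.2·t(Dormant)
t(Dormant) = 1 + 0.2·t(Casual) + 0.4·t(Reactivated) + 0.2·t(Dormant)
Solving: t(Casual) = 3.6142, t(Reactivated) = 3.4895, t(Dormant) = 3.8983.
Expected months from Casual to Active: 3.6142.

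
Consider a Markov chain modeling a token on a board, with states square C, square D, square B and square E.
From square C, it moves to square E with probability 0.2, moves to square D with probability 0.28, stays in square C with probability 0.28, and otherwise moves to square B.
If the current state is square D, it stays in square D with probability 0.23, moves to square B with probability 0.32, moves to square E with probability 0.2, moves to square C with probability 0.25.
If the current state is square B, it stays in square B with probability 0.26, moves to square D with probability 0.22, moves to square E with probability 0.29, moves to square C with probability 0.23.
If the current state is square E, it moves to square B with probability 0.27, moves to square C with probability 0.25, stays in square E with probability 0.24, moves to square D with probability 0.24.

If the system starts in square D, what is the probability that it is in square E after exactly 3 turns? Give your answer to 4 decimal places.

0.2338

Propagate the distribution vector 3 turns from square D.
After 0 turns: (0.0000, 1.0000, 0.0000, 0.0000)
After 1 turn: (0.2500, 0.2300, 0.3200, 0.2000)
After 2 turns: (0.2511, 0.2413, 0.2708, 0.2368)
After 3 turns: (0.2521, 0.2422, 0.2718, 0.2338)
P(in square E after 3 turns) = 0.2338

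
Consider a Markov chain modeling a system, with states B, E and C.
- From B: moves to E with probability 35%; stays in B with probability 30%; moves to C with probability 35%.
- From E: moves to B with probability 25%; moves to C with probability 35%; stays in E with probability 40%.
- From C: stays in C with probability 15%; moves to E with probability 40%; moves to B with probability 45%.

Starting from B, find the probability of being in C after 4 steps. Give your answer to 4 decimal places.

Propagate the distribution vector 4 steps from B.
After 0 steps: (1.0000, 0.0000, 0.0000)
After 1 step: (0.3000, 0.3500, 0.3500)
After 2 steps: (0.3350, 0.3850, 0.2800)
After 3 steps: (0.3228, 0.3833, 0.2940)
After 4 steps: (0.3249, 0.3839, 0.2912)
P(in C after 4 steps) = 0.2912

0.2912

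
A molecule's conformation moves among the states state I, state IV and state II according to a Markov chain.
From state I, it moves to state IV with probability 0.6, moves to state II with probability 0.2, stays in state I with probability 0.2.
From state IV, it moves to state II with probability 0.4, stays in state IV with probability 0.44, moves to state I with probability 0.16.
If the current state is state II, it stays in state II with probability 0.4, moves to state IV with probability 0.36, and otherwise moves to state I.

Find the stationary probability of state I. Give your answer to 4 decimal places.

0.1967

Let the stationary distribution be π with π = πP and π_1 + π_2 + π_3 = 1.
π_1 = 0.2·π_1 + 0.16·π_2 + 0.24·π_3
π_2 = 0.6·π_1 + 0.44·π_2 + 0.36·π_3
Solving with the normalization constraint gives π = (0.1967, 0.4426, 0.3607).
So the stationary probability of state I is 0.1967.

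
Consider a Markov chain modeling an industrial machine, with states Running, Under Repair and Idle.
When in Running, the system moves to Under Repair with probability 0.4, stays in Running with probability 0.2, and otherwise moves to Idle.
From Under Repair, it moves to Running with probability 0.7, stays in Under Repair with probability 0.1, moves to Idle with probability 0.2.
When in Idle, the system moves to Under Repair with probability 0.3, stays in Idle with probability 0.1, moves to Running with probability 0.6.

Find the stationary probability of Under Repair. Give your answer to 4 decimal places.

0.2874

Let the stationary distribution be π with π = πP and π_1 + π_2 + π_3 = 1.
π_1 = 0.2·π_1 + 0.7·π_2 + 0.6·π_3
π_2 = 0.4·π_1 + 0.1·π_2 + 0.3·π_3
Solving with the normalization constraint gives π = (0.4491, 0.2874, 0.2635).
So the stationary probability of Under Repair is 0.2874.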